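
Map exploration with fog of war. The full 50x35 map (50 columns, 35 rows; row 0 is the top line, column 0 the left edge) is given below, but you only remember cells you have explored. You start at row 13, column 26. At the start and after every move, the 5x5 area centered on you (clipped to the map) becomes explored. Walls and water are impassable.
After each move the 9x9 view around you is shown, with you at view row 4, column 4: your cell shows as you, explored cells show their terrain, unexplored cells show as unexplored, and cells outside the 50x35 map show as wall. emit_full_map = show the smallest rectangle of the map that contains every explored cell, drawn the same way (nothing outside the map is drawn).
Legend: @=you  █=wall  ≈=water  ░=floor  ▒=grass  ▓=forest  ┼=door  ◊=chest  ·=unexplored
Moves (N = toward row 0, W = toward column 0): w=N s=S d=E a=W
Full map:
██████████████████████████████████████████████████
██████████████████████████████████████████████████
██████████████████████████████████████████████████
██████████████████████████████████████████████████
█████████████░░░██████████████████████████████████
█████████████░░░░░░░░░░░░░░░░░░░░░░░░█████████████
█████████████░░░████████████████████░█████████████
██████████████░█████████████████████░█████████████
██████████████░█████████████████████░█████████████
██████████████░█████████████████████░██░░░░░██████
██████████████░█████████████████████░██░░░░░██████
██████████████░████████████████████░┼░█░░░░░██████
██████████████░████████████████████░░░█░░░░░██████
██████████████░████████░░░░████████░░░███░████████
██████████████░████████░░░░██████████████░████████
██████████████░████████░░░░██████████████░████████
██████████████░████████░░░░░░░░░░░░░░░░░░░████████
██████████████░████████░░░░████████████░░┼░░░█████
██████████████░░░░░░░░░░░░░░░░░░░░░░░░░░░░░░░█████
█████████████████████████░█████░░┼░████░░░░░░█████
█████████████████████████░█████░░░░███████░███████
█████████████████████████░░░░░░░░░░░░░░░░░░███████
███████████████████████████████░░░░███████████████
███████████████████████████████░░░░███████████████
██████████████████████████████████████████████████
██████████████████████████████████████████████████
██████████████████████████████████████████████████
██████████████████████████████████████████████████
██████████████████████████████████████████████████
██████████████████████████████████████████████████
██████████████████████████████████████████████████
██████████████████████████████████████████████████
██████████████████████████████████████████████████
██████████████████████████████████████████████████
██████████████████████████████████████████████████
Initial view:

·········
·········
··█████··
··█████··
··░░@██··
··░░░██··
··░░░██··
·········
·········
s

·········
··█████··
··█████··
··░░░██··
··░░@██··
··░░░██··
··░░░░░··
·········
·········

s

··█████··
··█████··
··░░░██··
··░░░██··
··░░@██··
··░░░░░··
··░░░██··
·········
·········

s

··█████··
··░░░██··
··░░░██··
··░░░██··
··░░@░░··
··░░░██··
··░░░░░··
·········
·········

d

·█████···
·░░░██···
·░░░███··
·░░░███··
·░░░@░░··
·░░░███··
·░░░░░░··
·········
·········

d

█████····
░░░██····
░░░████··
░░░████··
░░░░@░░··
░░░████··
░░░░░░░··
·········
·········

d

████·····
░░██·····
░░█████··
░░█████··
░░░░@░░··
░░█████··
░░░░░░░··
·········
·········

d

███······
░██······
░██████··
░██████··
░░░░@░░··
░██████··
░░░░░░░··
·········
·········

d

██·······
██·······
███████··
███████··
░░░░@░░··
███████··
░░░░░░░··
·········
·········

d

█········
█········
███████··
███████··
░░░░@░░··
███████··
░░░░░░░··
·········
·········

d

·········
·········
███████··
███████··
░░░░@░░··
███████··
░░░░░░░··
·········
·········

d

·········
·········
███████··
███████··
░░░░@░░··
███████··
░░░░░░░··
·········
·········


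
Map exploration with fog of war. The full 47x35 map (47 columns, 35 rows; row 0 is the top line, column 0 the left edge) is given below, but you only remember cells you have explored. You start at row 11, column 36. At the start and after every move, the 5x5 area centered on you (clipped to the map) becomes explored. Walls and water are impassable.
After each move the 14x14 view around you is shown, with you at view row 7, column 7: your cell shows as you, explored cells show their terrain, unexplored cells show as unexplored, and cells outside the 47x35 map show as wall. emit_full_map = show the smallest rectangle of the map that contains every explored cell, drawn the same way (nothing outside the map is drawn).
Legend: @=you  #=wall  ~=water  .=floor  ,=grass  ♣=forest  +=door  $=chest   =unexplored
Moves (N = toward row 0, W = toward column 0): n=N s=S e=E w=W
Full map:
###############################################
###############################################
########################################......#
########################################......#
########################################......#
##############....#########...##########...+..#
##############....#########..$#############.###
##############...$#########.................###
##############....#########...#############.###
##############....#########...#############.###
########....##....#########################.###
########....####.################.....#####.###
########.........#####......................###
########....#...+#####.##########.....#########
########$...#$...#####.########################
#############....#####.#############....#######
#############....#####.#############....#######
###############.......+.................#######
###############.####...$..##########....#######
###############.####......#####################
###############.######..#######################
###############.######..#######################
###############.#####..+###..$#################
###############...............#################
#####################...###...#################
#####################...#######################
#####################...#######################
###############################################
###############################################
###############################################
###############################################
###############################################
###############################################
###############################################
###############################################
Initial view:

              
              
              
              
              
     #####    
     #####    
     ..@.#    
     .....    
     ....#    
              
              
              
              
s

              
              
              
              
     #####    
     #####    
     ....#    
     ..@..    
     ....#    
     #####    
              
              
              
              

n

              
              
              
              
              
     #####    
     #####    
     ..@.#    
     .....    
     ....#    
     #####    
              
              
              

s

              
              
              
              
     #####    
     #####    
     ....#    
     ..@..    
     ....#    
     #####    
              
              
              
              

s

              
              
              
     #####    
     #####    
     ....#    
     .....    
     ..@.#    
     #####    
     ##...    
              
              
              
              

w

              
              
              
      #####   
      #####   
     .....#   
     ......   
     ..@..#   
     ######   
     ###...   
              
              
              
              

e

              
              
              
     #####    
     #####    
    .....#    
    ......    
    ...@.#    
    ######    
    ###...    
              
              
              
              

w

              
              
              
      #####   
      #####   
     .....#   
     ......   
     ..@..#   
     ######   
     ###...   
              
              
              
              

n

              
              
              
              
      #####   
     ######   
     .....#   
     ..@...   
     .....#   
     ######   
     ###...   
              
              
              

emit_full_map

 #####
######
.....#
..@...
.....#
######
###...

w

              
              
              
              
       #####  
     #######  
     #.....#  
     ..@....  
     #.....#  
     #######  
      ###...  
              
              
              

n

              
              
              
              
              
     #######  
     #######  
     #.@...#  
     .......  
     #.....#  
     #######  
      ###...  
              
              

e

              
              
              
              
              
    #######   
    #######   
    #..@..#   
    .......   
    #.....#   
    #######   
     ###...   
              
              

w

              
              
              
              
              
     #######  
     #######  
     #.@...#  
     .......  
     #.....#  
     #######  
      ###...  
              
              

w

              
              
              
              
              
     ######## 
     ######## 
     ##@....# 
     ........ 
     ##.....# 
      ####### 
       ###... 
              
              

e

              
              
              
              
              
    ########  
    ########  
    ##.@...#  
    ........  
    ##.....#  
     #######  
      ###...  
              
              

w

              
              
              
              
              
     ######## 
     ######## 
     ##@....# 
     ........ 
     ##.....# 
      ####### 
       ###... 
              
              

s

              
              
              
              
     ######## 
     ######## 
     ##.....# 
     ..@..... 
     ##.....# 
     ######## 
       ###... 
              
              
              

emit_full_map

########
########
##.....#
..@.....
##.....#
########
  ###...


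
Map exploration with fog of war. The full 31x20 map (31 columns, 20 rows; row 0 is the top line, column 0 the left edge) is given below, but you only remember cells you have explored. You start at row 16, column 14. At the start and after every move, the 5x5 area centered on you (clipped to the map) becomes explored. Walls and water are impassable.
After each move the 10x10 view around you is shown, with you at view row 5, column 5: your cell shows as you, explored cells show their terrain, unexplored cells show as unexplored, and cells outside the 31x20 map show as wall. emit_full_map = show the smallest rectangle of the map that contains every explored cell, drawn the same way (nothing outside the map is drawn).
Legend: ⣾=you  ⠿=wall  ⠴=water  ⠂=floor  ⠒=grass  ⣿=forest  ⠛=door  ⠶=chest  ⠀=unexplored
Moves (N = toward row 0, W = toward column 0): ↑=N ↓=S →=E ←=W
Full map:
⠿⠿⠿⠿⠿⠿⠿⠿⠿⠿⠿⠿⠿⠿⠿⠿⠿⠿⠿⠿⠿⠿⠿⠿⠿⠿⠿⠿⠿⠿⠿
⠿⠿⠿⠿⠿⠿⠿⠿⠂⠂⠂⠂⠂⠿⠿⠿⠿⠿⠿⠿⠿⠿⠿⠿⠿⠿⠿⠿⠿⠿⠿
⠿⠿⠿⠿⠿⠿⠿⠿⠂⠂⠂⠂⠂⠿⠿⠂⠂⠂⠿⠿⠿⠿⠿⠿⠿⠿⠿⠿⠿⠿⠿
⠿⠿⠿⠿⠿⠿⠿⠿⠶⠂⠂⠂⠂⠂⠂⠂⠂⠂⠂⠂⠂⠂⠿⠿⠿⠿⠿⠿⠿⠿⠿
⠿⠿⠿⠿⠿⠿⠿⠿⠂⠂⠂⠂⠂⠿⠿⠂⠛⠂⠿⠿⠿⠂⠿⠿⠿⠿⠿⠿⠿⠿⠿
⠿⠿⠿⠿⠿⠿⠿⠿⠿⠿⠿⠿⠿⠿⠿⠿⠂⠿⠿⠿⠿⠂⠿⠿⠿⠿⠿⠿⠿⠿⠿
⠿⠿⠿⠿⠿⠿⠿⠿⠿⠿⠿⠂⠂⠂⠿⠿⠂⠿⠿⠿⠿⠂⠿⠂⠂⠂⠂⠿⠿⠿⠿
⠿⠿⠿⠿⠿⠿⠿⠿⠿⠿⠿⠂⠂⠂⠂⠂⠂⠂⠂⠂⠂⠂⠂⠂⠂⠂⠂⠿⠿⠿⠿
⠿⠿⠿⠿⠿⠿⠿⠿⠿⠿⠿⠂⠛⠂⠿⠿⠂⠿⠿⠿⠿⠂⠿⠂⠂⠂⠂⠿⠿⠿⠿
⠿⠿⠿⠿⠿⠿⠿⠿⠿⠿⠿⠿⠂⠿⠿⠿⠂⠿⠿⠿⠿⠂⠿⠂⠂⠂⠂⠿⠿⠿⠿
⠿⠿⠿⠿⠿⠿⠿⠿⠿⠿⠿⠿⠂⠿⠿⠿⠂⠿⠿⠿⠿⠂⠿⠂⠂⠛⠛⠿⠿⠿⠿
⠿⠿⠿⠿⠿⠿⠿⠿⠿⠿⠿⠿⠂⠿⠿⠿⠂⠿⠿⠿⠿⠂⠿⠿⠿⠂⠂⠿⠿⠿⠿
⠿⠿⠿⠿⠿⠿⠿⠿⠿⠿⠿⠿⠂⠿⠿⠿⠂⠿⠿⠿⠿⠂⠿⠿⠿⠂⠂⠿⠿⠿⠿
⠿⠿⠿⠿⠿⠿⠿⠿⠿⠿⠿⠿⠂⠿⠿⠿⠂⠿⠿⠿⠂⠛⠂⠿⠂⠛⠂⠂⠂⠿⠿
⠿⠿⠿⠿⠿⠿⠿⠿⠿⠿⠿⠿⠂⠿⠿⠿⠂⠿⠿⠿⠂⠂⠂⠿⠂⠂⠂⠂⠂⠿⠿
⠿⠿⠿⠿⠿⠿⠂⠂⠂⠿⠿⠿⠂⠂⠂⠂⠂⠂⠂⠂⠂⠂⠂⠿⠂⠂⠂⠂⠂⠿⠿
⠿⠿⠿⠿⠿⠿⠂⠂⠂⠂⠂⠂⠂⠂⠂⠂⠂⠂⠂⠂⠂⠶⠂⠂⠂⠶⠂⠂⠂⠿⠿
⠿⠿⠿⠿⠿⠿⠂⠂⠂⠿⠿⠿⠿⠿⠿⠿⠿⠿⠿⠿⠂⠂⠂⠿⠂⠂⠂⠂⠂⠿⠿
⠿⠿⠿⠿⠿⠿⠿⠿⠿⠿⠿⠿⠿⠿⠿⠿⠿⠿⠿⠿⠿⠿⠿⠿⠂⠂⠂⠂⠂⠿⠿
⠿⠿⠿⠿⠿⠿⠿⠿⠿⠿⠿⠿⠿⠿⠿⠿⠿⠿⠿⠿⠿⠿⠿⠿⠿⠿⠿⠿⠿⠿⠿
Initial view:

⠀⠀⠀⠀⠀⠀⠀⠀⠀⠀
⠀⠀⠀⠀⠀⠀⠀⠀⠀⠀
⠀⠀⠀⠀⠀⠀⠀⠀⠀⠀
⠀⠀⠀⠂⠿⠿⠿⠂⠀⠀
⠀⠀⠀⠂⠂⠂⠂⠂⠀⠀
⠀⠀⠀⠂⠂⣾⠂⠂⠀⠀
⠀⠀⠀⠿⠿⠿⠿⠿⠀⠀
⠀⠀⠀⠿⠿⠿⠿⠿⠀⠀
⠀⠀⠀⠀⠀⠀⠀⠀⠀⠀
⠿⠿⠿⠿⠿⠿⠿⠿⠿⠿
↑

⠀⠀⠀⠀⠀⠀⠀⠀⠀⠀
⠀⠀⠀⠀⠀⠀⠀⠀⠀⠀
⠀⠀⠀⠀⠀⠀⠀⠀⠀⠀
⠀⠀⠀⠂⠿⠿⠿⠂⠀⠀
⠀⠀⠀⠂⠿⠿⠿⠂⠀⠀
⠀⠀⠀⠂⠂⣾⠂⠂⠀⠀
⠀⠀⠀⠂⠂⠂⠂⠂⠀⠀
⠀⠀⠀⠿⠿⠿⠿⠿⠀⠀
⠀⠀⠀⠿⠿⠿⠿⠿⠀⠀
⠀⠀⠀⠀⠀⠀⠀⠀⠀⠀

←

⠀⠀⠀⠀⠀⠀⠀⠀⠀⠀
⠀⠀⠀⠀⠀⠀⠀⠀⠀⠀
⠀⠀⠀⠀⠀⠀⠀⠀⠀⠀
⠀⠀⠀⠿⠂⠿⠿⠿⠂⠀
⠀⠀⠀⠿⠂⠿⠿⠿⠂⠀
⠀⠀⠀⠿⠂⣾⠂⠂⠂⠀
⠀⠀⠀⠂⠂⠂⠂⠂⠂⠀
⠀⠀⠀⠿⠿⠿⠿⠿⠿⠀
⠀⠀⠀⠀⠿⠿⠿⠿⠿⠀
⠀⠀⠀⠀⠀⠀⠀⠀⠀⠀

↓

⠀⠀⠀⠀⠀⠀⠀⠀⠀⠀
⠀⠀⠀⠀⠀⠀⠀⠀⠀⠀
⠀⠀⠀⠿⠂⠿⠿⠿⠂⠀
⠀⠀⠀⠿⠂⠿⠿⠿⠂⠀
⠀⠀⠀⠿⠂⠂⠂⠂⠂⠀
⠀⠀⠀⠂⠂⣾⠂⠂⠂⠀
⠀⠀⠀⠿⠿⠿⠿⠿⠿⠀
⠀⠀⠀⠿⠿⠿⠿⠿⠿⠀
⠀⠀⠀⠀⠀⠀⠀⠀⠀⠀
⠿⠿⠿⠿⠿⠿⠿⠿⠿⠿

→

⠀⠀⠀⠀⠀⠀⠀⠀⠀⠀
⠀⠀⠀⠀⠀⠀⠀⠀⠀⠀
⠀⠀⠿⠂⠿⠿⠿⠂⠀⠀
⠀⠀⠿⠂⠿⠿⠿⠂⠀⠀
⠀⠀⠿⠂⠂⠂⠂⠂⠀⠀
⠀⠀⠂⠂⠂⣾⠂⠂⠀⠀
⠀⠀⠿⠿⠿⠿⠿⠿⠀⠀
⠀⠀⠿⠿⠿⠿⠿⠿⠀⠀
⠀⠀⠀⠀⠀⠀⠀⠀⠀⠀
⠿⠿⠿⠿⠿⠿⠿⠿⠿⠿

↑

⠀⠀⠀⠀⠀⠀⠀⠀⠀⠀
⠀⠀⠀⠀⠀⠀⠀⠀⠀⠀
⠀⠀⠀⠀⠀⠀⠀⠀⠀⠀
⠀⠀⠿⠂⠿⠿⠿⠂⠀⠀
⠀⠀⠿⠂⠿⠿⠿⠂⠀⠀
⠀⠀⠿⠂⠂⣾⠂⠂⠀⠀
⠀⠀⠂⠂⠂⠂⠂⠂⠀⠀
⠀⠀⠿⠿⠿⠿⠿⠿⠀⠀
⠀⠀⠿⠿⠿⠿⠿⠿⠀⠀
⠀⠀⠀⠀⠀⠀⠀⠀⠀⠀

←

⠀⠀⠀⠀⠀⠀⠀⠀⠀⠀
⠀⠀⠀⠀⠀⠀⠀⠀⠀⠀
⠀⠀⠀⠀⠀⠀⠀⠀⠀⠀
⠀⠀⠀⠿⠂⠿⠿⠿⠂⠀
⠀⠀⠀⠿⠂⠿⠿⠿⠂⠀
⠀⠀⠀⠿⠂⣾⠂⠂⠂⠀
⠀⠀⠀⠂⠂⠂⠂⠂⠂⠀
⠀⠀⠀⠿⠿⠿⠿⠿⠿⠀
⠀⠀⠀⠿⠿⠿⠿⠿⠿⠀
⠀⠀⠀⠀⠀⠀⠀⠀⠀⠀

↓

⠀⠀⠀⠀⠀⠀⠀⠀⠀⠀
⠀⠀⠀⠀⠀⠀⠀⠀⠀⠀
⠀⠀⠀⠿⠂⠿⠿⠿⠂⠀
⠀⠀⠀⠿⠂⠿⠿⠿⠂⠀
⠀⠀⠀⠿⠂⠂⠂⠂⠂⠀
⠀⠀⠀⠂⠂⣾⠂⠂⠂⠀
⠀⠀⠀⠿⠿⠿⠿⠿⠿⠀
⠀⠀⠀⠿⠿⠿⠿⠿⠿⠀
⠀⠀⠀⠀⠀⠀⠀⠀⠀⠀
⠿⠿⠿⠿⠿⠿⠿⠿⠿⠿

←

⠀⠀⠀⠀⠀⠀⠀⠀⠀⠀
⠀⠀⠀⠀⠀⠀⠀⠀⠀⠀
⠀⠀⠀⠀⠿⠂⠿⠿⠿⠂
⠀⠀⠀⠿⠿⠂⠿⠿⠿⠂
⠀⠀⠀⠿⠿⠂⠂⠂⠂⠂
⠀⠀⠀⠂⠂⣾⠂⠂⠂⠂
⠀⠀⠀⠿⠿⠿⠿⠿⠿⠿
⠀⠀⠀⠿⠿⠿⠿⠿⠿⠿
⠀⠀⠀⠀⠀⠀⠀⠀⠀⠀
⠿⠿⠿⠿⠿⠿⠿⠿⠿⠿

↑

⠀⠀⠀⠀⠀⠀⠀⠀⠀⠀
⠀⠀⠀⠀⠀⠀⠀⠀⠀⠀
⠀⠀⠀⠀⠀⠀⠀⠀⠀⠀
⠀⠀⠀⠿⠿⠂⠿⠿⠿⠂
⠀⠀⠀⠿⠿⠂⠿⠿⠿⠂
⠀⠀⠀⠿⠿⣾⠂⠂⠂⠂
⠀⠀⠀⠂⠂⠂⠂⠂⠂⠂
⠀⠀⠀⠿⠿⠿⠿⠿⠿⠿
⠀⠀⠀⠿⠿⠿⠿⠿⠿⠿
⠀⠀⠀⠀⠀⠀⠀⠀⠀⠀

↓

⠀⠀⠀⠀⠀⠀⠀⠀⠀⠀
⠀⠀⠀⠀⠀⠀⠀⠀⠀⠀
⠀⠀⠀⠿⠿⠂⠿⠿⠿⠂
⠀⠀⠀⠿⠿⠂⠿⠿⠿⠂
⠀⠀⠀⠿⠿⠂⠂⠂⠂⠂
⠀⠀⠀⠂⠂⣾⠂⠂⠂⠂
⠀⠀⠀⠿⠿⠿⠿⠿⠿⠿
⠀⠀⠀⠿⠿⠿⠿⠿⠿⠿
⠀⠀⠀⠀⠀⠀⠀⠀⠀⠀
⠿⠿⠿⠿⠿⠿⠿⠿⠿⠿

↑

⠀⠀⠀⠀⠀⠀⠀⠀⠀⠀
⠀⠀⠀⠀⠀⠀⠀⠀⠀⠀
⠀⠀⠀⠀⠀⠀⠀⠀⠀⠀
⠀⠀⠀⠿⠿⠂⠿⠿⠿⠂
⠀⠀⠀⠿⠿⠂⠿⠿⠿⠂
⠀⠀⠀⠿⠿⣾⠂⠂⠂⠂
⠀⠀⠀⠂⠂⠂⠂⠂⠂⠂
⠀⠀⠀⠿⠿⠿⠿⠿⠿⠿
⠀⠀⠀⠿⠿⠿⠿⠿⠿⠿
⠀⠀⠀⠀⠀⠀⠀⠀⠀⠀

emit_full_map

⠿⠿⠂⠿⠿⠿⠂
⠿⠿⠂⠿⠿⠿⠂
⠿⠿⣾⠂⠂⠂⠂
⠂⠂⠂⠂⠂⠂⠂
⠿⠿⠿⠿⠿⠿⠿
⠿⠿⠿⠿⠿⠿⠿

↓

⠀⠀⠀⠀⠀⠀⠀⠀⠀⠀
⠀⠀⠀⠀⠀⠀⠀⠀⠀⠀
⠀⠀⠀⠿⠿⠂⠿⠿⠿⠂
⠀⠀⠀⠿⠿⠂⠿⠿⠿⠂
⠀⠀⠀⠿⠿⠂⠂⠂⠂⠂
⠀⠀⠀⠂⠂⣾⠂⠂⠂⠂
⠀⠀⠀⠿⠿⠿⠿⠿⠿⠿
⠀⠀⠀⠿⠿⠿⠿⠿⠿⠿
⠀⠀⠀⠀⠀⠀⠀⠀⠀⠀
⠿⠿⠿⠿⠿⠿⠿⠿⠿⠿

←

⠀⠀⠀⠀⠀⠀⠀⠀⠀⠀
⠀⠀⠀⠀⠀⠀⠀⠀⠀⠀
⠀⠀⠀⠀⠿⠿⠂⠿⠿⠿
⠀⠀⠀⠿⠿⠿⠂⠿⠿⠿
⠀⠀⠀⠿⠿⠿⠂⠂⠂⠂
⠀⠀⠀⠂⠂⣾⠂⠂⠂⠂
⠀⠀⠀⠿⠿⠿⠿⠿⠿⠿
⠀⠀⠀⠿⠿⠿⠿⠿⠿⠿
⠀⠀⠀⠀⠀⠀⠀⠀⠀⠀
⠿⠿⠿⠿⠿⠿⠿⠿⠿⠿

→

⠀⠀⠀⠀⠀⠀⠀⠀⠀⠀
⠀⠀⠀⠀⠀⠀⠀⠀⠀⠀
⠀⠀⠀⠿⠿⠂⠿⠿⠿⠂
⠀⠀⠿⠿⠿⠂⠿⠿⠿⠂
⠀⠀⠿⠿⠿⠂⠂⠂⠂⠂
⠀⠀⠂⠂⠂⣾⠂⠂⠂⠂
⠀⠀⠿⠿⠿⠿⠿⠿⠿⠿
⠀⠀⠿⠿⠿⠿⠿⠿⠿⠿
⠀⠀⠀⠀⠀⠀⠀⠀⠀⠀
⠿⠿⠿⠿⠿⠿⠿⠿⠿⠿

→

⠀⠀⠀⠀⠀⠀⠀⠀⠀⠀
⠀⠀⠀⠀⠀⠀⠀⠀⠀⠀
⠀⠀⠿⠿⠂⠿⠿⠿⠂⠀
⠀⠿⠿⠿⠂⠿⠿⠿⠂⠀
⠀⠿⠿⠿⠂⠂⠂⠂⠂⠀
⠀⠂⠂⠂⠂⣾⠂⠂⠂⠀
⠀⠿⠿⠿⠿⠿⠿⠿⠿⠀
⠀⠿⠿⠿⠿⠿⠿⠿⠿⠀
⠀⠀⠀⠀⠀⠀⠀⠀⠀⠀
⠿⠿⠿⠿⠿⠿⠿⠿⠿⠿

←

⠀⠀⠀⠀⠀⠀⠀⠀⠀⠀
⠀⠀⠀⠀⠀⠀⠀⠀⠀⠀
⠀⠀⠀⠿⠿⠂⠿⠿⠿⠂
⠀⠀⠿⠿⠿⠂⠿⠿⠿⠂
⠀⠀⠿⠿⠿⠂⠂⠂⠂⠂
⠀⠀⠂⠂⠂⣾⠂⠂⠂⠂
⠀⠀⠿⠿⠿⠿⠿⠿⠿⠿
⠀⠀⠿⠿⠿⠿⠿⠿⠿⠿
⠀⠀⠀⠀⠀⠀⠀⠀⠀⠀
⠿⠿⠿⠿⠿⠿⠿⠿⠿⠿

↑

⠀⠀⠀⠀⠀⠀⠀⠀⠀⠀
⠀⠀⠀⠀⠀⠀⠀⠀⠀⠀
⠀⠀⠀⠀⠀⠀⠀⠀⠀⠀
⠀⠀⠀⠿⠿⠂⠿⠿⠿⠂
⠀⠀⠿⠿⠿⠂⠿⠿⠿⠂
⠀⠀⠿⠿⠿⣾⠂⠂⠂⠂
⠀⠀⠂⠂⠂⠂⠂⠂⠂⠂
⠀⠀⠿⠿⠿⠿⠿⠿⠿⠿
⠀⠀⠿⠿⠿⠿⠿⠿⠿⠿
⠀⠀⠀⠀⠀⠀⠀⠀⠀⠀

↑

⠀⠀⠀⠀⠀⠀⠀⠀⠀⠀
⠀⠀⠀⠀⠀⠀⠀⠀⠀⠀
⠀⠀⠀⠀⠀⠀⠀⠀⠀⠀
⠀⠀⠀⠿⠿⠂⠿⠿⠀⠀
⠀⠀⠀⠿⠿⠂⠿⠿⠿⠂
⠀⠀⠿⠿⠿⣾⠿⠿⠿⠂
⠀⠀⠿⠿⠿⠂⠂⠂⠂⠂
⠀⠀⠂⠂⠂⠂⠂⠂⠂⠂
⠀⠀⠿⠿⠿⠿⠿⠿⠿⠿
⠀⠀⠿⠿⠿⠿⠿⠿⠿⠿

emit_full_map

⠀⠿⠿⠂⠿⠿⠀⠀
⠀⠿⠿⠂⠿⠿⠿⠂
⠿⠿⠿⣾⠿⠿⠿⠂
⠿⠿⠿⠂⠂⠂⠂⠂
⠂⠂⠂⠂⠂⠂⠂⠂
⠿⠿⠿⠿⠿⠿⠿⠿
⠿⠿⠿⠿⠿⠿⠿⠿

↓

⠀⠀⠀⠀⠀⠀⠀⠀⠀⠀
⠀⠀⠀⠀⠀⠀⠀⠀⠀⠀
⠀⠀⠀⠿⠿⠂⠿⠿⠀⠀
⠀⠀⠀⠿⠿⠂⠿⠿⠿⠂
⠀⠀⠿⠿⠿⠂⠿⠿⠿⠂
⠀⠀⠿⠿⠿⣾⠂⠂⠂⠂
⠀⠀⠂⠂⠂⠂⠂⠂⠂⠂
⠀⠀⠿⠿⠿⠿⠿⠿⠿⠿
⠀⠀⠿⠿⠿⠿⠿⠿⠿⠿
⠀⠀⠀⠀⠀⠀⠀⠀⠀⠀

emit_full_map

⠀⠿⠿⠂⠿⠿⠀⠀
⠀⠿⠿⠂⠿⠿⠿⠂
⠿⠿⠿⠂⠿⠿⠿⠂
⠿⠿⠿⣾⠂⠂⠂⠂
⠂⠂⠂⠂⠂⠂⠂⠂
⠿⠿⠿⠿⠿⠿⠿⠿
⠿⠿⠿⠿⠿⠿⠿⠿


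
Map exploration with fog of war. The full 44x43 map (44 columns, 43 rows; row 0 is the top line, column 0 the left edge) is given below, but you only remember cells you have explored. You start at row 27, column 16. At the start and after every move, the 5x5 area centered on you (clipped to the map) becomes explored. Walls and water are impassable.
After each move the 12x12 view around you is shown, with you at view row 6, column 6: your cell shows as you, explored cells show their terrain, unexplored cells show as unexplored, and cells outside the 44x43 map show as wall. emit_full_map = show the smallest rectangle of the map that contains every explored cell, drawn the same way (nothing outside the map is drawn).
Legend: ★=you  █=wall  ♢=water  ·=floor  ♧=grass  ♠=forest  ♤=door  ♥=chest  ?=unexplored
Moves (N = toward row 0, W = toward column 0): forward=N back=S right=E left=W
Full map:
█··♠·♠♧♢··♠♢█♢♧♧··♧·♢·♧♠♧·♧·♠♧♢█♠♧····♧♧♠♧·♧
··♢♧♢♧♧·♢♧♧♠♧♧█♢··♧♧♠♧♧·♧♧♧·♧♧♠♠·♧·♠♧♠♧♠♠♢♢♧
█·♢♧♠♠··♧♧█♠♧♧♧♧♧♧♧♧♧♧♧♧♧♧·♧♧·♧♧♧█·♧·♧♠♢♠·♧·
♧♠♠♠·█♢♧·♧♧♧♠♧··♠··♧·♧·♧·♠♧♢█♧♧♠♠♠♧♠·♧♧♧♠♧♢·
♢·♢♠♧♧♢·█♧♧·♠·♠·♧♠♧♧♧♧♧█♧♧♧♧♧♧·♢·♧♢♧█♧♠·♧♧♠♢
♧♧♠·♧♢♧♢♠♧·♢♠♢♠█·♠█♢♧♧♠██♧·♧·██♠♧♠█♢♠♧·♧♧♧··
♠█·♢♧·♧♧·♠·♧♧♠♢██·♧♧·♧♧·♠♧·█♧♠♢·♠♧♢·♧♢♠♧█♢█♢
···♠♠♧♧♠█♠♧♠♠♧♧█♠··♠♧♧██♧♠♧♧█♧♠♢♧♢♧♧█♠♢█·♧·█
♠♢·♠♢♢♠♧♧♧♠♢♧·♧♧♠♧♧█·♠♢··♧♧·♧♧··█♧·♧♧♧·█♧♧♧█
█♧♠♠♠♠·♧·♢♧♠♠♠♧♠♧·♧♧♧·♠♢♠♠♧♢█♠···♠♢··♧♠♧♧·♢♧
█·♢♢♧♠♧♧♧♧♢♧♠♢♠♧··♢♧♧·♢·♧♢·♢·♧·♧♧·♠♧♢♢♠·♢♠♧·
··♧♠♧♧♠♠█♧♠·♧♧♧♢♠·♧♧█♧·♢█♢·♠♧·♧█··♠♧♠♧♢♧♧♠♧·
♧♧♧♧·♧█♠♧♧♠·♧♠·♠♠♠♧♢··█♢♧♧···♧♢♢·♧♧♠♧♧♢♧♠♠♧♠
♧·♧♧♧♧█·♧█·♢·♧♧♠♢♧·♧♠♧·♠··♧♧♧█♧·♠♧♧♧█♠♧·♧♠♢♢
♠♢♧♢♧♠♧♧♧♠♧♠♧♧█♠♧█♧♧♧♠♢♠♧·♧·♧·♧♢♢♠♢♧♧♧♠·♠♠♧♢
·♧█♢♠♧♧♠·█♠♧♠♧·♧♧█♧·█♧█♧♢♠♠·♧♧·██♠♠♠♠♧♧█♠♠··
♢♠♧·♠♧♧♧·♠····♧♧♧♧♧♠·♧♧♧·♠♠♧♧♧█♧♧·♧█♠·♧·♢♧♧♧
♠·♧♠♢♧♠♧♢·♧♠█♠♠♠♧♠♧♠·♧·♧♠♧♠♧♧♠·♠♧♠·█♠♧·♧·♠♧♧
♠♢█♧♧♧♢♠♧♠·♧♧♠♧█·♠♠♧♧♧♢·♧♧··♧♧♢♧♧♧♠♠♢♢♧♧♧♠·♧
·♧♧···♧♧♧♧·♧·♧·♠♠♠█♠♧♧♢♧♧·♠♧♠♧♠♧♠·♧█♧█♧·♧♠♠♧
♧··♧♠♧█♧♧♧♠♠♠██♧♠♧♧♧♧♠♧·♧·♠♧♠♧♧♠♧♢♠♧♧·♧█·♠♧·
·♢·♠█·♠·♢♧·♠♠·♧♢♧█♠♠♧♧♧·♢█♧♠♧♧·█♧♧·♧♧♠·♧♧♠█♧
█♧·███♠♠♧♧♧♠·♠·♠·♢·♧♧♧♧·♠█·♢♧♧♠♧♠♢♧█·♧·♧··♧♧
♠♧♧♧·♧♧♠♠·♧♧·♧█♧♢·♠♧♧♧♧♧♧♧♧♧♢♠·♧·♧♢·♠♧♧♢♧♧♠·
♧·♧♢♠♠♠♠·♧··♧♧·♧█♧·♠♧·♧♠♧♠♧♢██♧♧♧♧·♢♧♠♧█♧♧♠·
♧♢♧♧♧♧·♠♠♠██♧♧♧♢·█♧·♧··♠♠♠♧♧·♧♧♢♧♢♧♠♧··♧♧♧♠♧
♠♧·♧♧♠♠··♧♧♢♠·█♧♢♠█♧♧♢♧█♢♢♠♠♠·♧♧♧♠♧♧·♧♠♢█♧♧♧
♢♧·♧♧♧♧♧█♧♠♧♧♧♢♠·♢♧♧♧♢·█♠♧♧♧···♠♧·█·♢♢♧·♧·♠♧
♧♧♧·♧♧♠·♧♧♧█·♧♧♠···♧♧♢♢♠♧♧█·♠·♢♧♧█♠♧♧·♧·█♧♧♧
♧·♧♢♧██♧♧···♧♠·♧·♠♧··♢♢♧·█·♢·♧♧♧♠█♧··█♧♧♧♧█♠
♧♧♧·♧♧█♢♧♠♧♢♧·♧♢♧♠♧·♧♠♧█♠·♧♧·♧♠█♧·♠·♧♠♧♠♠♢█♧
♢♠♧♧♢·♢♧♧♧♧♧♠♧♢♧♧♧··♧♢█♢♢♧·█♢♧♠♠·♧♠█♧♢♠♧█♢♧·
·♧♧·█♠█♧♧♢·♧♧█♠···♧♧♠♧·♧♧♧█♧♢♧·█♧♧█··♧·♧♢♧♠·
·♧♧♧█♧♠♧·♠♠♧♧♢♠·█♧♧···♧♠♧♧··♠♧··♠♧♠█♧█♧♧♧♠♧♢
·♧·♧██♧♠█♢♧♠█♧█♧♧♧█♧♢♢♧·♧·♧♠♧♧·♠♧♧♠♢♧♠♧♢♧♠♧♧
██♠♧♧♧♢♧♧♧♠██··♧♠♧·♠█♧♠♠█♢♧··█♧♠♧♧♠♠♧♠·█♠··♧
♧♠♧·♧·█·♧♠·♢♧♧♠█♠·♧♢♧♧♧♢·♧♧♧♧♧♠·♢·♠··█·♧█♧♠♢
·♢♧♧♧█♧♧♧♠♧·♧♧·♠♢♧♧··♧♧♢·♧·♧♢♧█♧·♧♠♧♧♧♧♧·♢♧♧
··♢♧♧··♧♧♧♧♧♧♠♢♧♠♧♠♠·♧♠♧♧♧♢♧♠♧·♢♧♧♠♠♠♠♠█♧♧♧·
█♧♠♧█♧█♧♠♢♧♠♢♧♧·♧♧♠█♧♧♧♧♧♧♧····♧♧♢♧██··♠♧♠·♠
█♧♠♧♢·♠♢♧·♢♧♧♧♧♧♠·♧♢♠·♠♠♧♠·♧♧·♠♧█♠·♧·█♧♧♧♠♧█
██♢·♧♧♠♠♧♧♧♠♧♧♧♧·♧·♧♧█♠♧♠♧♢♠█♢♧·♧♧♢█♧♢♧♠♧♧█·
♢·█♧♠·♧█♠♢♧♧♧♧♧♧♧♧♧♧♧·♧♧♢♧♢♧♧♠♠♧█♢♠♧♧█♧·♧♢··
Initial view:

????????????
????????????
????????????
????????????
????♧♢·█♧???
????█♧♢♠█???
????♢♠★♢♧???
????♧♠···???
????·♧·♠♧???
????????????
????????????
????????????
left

????????????
????????????
????????????
????????????
????♧♧♢·█♧??
????·█♧♢♠█??
????♧♢★·♢♧??
????♧♧♠···??
????♠·♧·♠♧??
????????????
????????????
????????????

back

????????????
????????????
????????????
????♧♧♢·█♧??
????·█♧♢♠█??
????♧♢♠·♢♧??
????♧♧★···??
????♠·♧·♠♧??
????·♧♢♧♠???
????????????
????????????
????????????

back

????????????
????????????
????♧♧♢·█♧??
????·█♧♢♠█??
????♧♢♠·♢♧??
????♧♧♠···??
????♠·★·♠♧??
????·♧♢♧♠???
????♧♢♧♧♧???
????????????
????????????
????????????

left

????????????
????????????
?????♧♧♢·█♧?
?????·█♧♢♠█?
????♧♧♢♠·♢♧?
????·♧♧♠···?
????♧♠★♧·♠♧?
????♧·♧♢♧♠??
????♠♧♢♧♧♧??
????????????
????????????
????????????

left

????????????
????????????
??????♧♧♢·█♧
??????·█♧♢♠█
????♧♧♧♢♠·♢♧
????█·♧♧♠···
????·♧★·♧·♠♧
????♢♧·♧♢♧♠?
????♧♠♧♢♧♧♧?
????????????
????????????
????????????

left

????????????
????????????
???????♧♧♢·█
???????·█♧♢♠
????♠♧♧♧♢♠·♢
????♧█·♧♧♠··
????··★♠·♧·♠
????♧♢♧·♧♢♧♠
????♧♧♠♧♢♧♧♧
????????????
????????????
????????????

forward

????????????
????????????
????????????
???????♧♧♢·█
????♧♢♠·█♧♢♠
????♠♧♧♧♢♠·♢
????♧█★♧♧♠··
????··♧♠·♧·♠
????♧♢♧·♧♢♧♠
????♧♧♠♧♢♧♧♧
????????????
????????????

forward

????????????
????????????
????????????
????????????
????██♧♧♧♢·█
????♧♢♠·█♧♢♠
????♠♧★♧♢♠·♢
????♧█·♧♧♠··
????··♧♠·♧·♠
????♧♢♧·♧♢♧♠
????♧♧♠♧♢♧♧♧
????????????

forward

????????????
????????????
????????????
????????????
????··♧♧·???
????██♧♧♧♢·█
????♧♢★·█♧♢♠
????♠♧♧♧♢♠·♢
????♧█·♧♧♠··
????··♧♠·♧·♠
????♧♢♧·♧♢♧♠
????♧♧♠♧♢♧♧♧

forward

????????????
????????????
????????????
????????????
????♧♧·♧█???
????··♧♧·???
????██★♧♧♢·█
????♧♢♠·█♧♢♠
????♠♧♧♧♢♠·♢
????♧█·♧♧♠··
????··♧♠·♧·♠
????♧♢♧·♧♢♧♠

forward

????????????
????????????
????????????
????????????
????♧♠·♠·???
????♧♧·♧█???
????··★♧·???
????██♧♧♧♢·█
????♧♢♠·█♧♢♠
????♠♧♧♧♢♠·♢
????♧█·♧♧♠··
????··♧♠·♧·♠

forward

????????????
????????????
????????????
????????????
????·♠♠·♧???
????♧♠·♠·???
????♧♧★♧█???
????··♧♧·???
????██♧♧♧♢·█
????♧♢♠·█♧♢♠
????♠♧♧♧♢♠·♢
????♧█·♧♧♠··

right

????????????
????????????
????????????
????????????
???·♠♠·♧♢???
???♧♠·♠·♠???
???♧♧·★█♧???
???··♧♧·♧???
???██♧♧♧♢·█♧
???♧♢♠·█♧♢♠█
???♠♧♧♧♢♠·♢♧
???♧█·♧♧♠···

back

????????????
????????????
????????????
???·♠♠·♧♢???
???♧♠·♠·♠???
???♧♧·♧█♧???
???··♧★·♧???
???██♧♧♧♢·█♧
???♧♢♠·█♧♢♠█
???♠♧♧♧♢♠·♢♧
???♧█·♧♧♠···
???··♧♠·♧·♠♧

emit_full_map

·♠♠·♧♢???
♧♠·♠·♠???
♧♧·♧█♧???
··♧★·♧???
██♧♧♧♢·█♧
♧♢♠·█♧♢♠█
♠♧♧♧♢♠·♢♧
♧█·♧♧♠···
··♧♠·♧·♠♧
♧♢♧·♧♢♧♠?
♧♧♠♧♢♧♧♧?

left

????????????
????????????
????????????
????·♠♠·♧♢??
????♧♠·♠·♠??
????♧♧·♧█♧??
????··★♧·♧??
????██♧♧♧♢·█
????♧♢♠·█♧♢♠
????♠♧♧♧♢♠·♢
????♧█·♧♧♠··
????··♧♠·♧·♠

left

????????????
????????????
????????????
?????·♠♠·♧♢?
????♧♧♠·♠·♠?
????·♧♧·♧█♧?
????♧·★♧♧·♧?
????♠██♧♧♧♢·
????♧♧♢♠·█♧♢
?????♠♧♧♧♢♠·
?????♧█·♧♧♠·
?????··♧♠·♧·

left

????????????
????????????
????????????
??????·♠♠·♧♢
????♧♧♧♠·♠·♠
????♠·♧♧·♧█♧
????·♧★·♧♧·♧
????♠♠██♧♧♧♢
????·♧♧♢♠·█♧
??????♠♧♧♧♢♠
??????♧█·♧♧♠
??????··♧♠·♧

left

????????????
????????????
????????????
???????·♠♠·♧
????♠♧♧♧♠·♠·
????♠♠·♧♧·♧█
????♠·★··♧♧·
????♠♠♠██♧♧♧
????··♧♧♢♠·█
???????♠♧♧♧♢
???????♧█·♧♧
???????··♧♠·

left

????????????
????????????
????????????
????????·♠♠·
????♠♠♧♧♧♠·♠
????♧♠♠·♧♧·♧
????♠♠★♧··♧♧
????·♠♠♠██♧♧
????♠··♧♧♢♠·
????????♠♧♧♧
????????♧█·♧
????????··♧♠

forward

????????????
????????????
????????????
????????????
????♠·♢♧·♠♠·
????♠♠♧♧♧♠·♠
????♧♠★·♧♧·♧
????♠♠·♧··♧♧
????·♠♠♠██♧♧
????♠··♧♧♢♠·
????????♠♧♧♧
????????♧█·♧

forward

????????????
????????????
????????????
????????????
????█♧♧♧♠???
????♠·♢♧·♠♠·
????♠♠★♧♧♠·♠
????♧♠♠·♧♧·♧
????♠♠·♧··♧♧
????·♠♠♠██♧♧
????♠··♧♧♢♠·
????????♠♧♧♧

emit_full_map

█♧♧♧♠????????
♠·♢♧·♠♠·♧♢???
♠♠★♧♧♠·♠·♠???
♧♠♠·♧♧·♧█♧???
♠♠·♧··♧♧·♧???
·♠♠♠██♧♧♧♢·█♧
♠··♧♧♢♠·█♧♢♠█
????♠♧♧♧♢♠·♢♧
????♧█·♧♧♠···
????··♧♠·♧·♠♧
????♧♢♧·♧♢♧♠?
????♧♧♠♧♢♧♧♧?


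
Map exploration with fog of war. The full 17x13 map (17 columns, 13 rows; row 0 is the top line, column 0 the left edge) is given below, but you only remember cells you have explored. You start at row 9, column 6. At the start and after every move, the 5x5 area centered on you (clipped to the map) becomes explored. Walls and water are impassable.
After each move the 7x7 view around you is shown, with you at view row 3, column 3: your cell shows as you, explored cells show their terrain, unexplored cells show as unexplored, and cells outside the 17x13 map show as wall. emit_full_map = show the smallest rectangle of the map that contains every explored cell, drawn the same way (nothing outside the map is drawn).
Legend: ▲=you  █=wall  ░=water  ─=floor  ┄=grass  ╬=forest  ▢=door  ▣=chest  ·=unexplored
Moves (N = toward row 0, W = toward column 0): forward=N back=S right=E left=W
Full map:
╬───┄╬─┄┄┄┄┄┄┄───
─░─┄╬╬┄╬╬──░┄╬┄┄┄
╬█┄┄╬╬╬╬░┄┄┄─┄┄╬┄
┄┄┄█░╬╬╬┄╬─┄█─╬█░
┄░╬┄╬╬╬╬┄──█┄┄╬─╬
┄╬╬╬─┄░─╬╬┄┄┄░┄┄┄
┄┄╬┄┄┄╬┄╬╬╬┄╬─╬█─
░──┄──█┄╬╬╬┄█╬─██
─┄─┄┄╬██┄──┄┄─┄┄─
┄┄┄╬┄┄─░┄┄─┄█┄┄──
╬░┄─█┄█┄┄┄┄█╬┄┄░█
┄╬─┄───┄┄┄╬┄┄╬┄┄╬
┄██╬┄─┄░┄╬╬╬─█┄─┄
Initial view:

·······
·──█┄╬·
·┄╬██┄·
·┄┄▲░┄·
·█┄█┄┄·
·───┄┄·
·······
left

·······
·┄──█┄╬
·┄┄╬██┄
·╬┄▲─░┄
·─█┄█┄┄
·┄───┄┄
·······

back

·┄──█┄╬
·┄┄╬██┄
·╬┄┄─░┄
·─█▲█┄┄
·┄───┄┄
·╬┄─┄░·
███████

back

·┄┄╬██┄
·╬┄┄─░┄
·─█┄█┄┄
·┄─▲─┄┄
·╬┄─┄░·
███████
███████

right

┄┄╬██┄·
╬┄┄─░┄·
─█┄█┄┄·
┄──▲┄┄·
╬┄─┄░┄·
███████
███████

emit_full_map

┄──█┄╬
┄┄╬██┄
╬┄┄─░┄
─█┄█┄┄
┄──▲┄┄
╬┄─┄░┄

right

┄╬██┄··
┄┄─░┄┄·
█┄█┄┄┄·
───▲┄┄·
┄─┄░┄╬·
███████
███████

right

╬██┄···
┄─░┄┄─·
┄█┄┄┄┄·
──┄▲┄╬·
─┄░┄╬╬·
███████
███████

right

██┄····
─░┄┄─┄·
█┄┄┄┄█·
─┄┄▲╬┄·
┄░┄╬╬╬·
███████
███████

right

█┄·····
░┄┄─┄█·
┄┄┄┄█╬·
┄┄┄▲┄┄·
░┄╬╬╬─·
███████
███████

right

┄······
┄┄─┄█┄·
┄┄┄█╬┄·
┄┄╬▲┄╬·
┄╬╬╬─█·
███████
███████

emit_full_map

┄──█┄╬·····
┄┄╬██┄·····
╬┄┄─░┄┄─┄█┄
─█┄█┄┄┄┄█╬┄
┄───┄┄┄╬▲┄╬
╬┄─┄░┄╬╬╬─█

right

·······
┄─┄█┄┄·
┄┄█╬┄┄·
┄╬┄▲╬┄·
╬╬╬─█┄·
███████
███████

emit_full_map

┄──█┄╬······
┄┄╬██┄······
╬┄┄─░┄┄─┄█┄┄
─█┄█┄┄┄┄█╬┄┄
┄───┄┄┄╬┄▲╬┄
╬┄─┄░┄╬╬╬─█┄
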